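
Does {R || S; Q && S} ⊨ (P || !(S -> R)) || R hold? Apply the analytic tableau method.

Initial set: {T (R || S); T (Q && S); F ((P || !(S -> R)) || R)}.
T (Q && S): α-rule — add T Q, T S.
F ((P || !(S -> R)) || R): α-rule — add F (P || !(S -> R)), F R.
F (P || !(S -> R)): α-rule — add F P, F !(S -> R).
T (R || S): β-rule — branch into T R  //  T S.
  branch 1 (add T R):
    × closes — contains both R and !R.
  branch 2 (add T S):
    F !(S -> R): β-rule — branch into F S  //  T R.
      branch 2.1 (add F S):
        × closes — contains both S and !S.
      branch 2.2 (add T R):
        × closes — contains both R and !R.
All 3 branches close.
Every branch closed, so the premises entail the conclusion.

Yes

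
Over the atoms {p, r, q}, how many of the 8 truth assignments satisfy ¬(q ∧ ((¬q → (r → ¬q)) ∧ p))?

Initial set: {¬(q ∧ ((¬q → (r → ¬q)) ∧ p))}.
¬(q ∧ ((¬q → (r → ¬q)) ∧ p)): β-rule — branch into ¬q  //  ¬((¬q → (r → ¬q)) ∧ p).
  branch 1 (add ¬q):
    ○ open, literals {q=0}.
  branch 2 (add ¬((¬q → (r → ¬q)) ∧ p)):
    ¬((¬q → (r → ¬q)) ∧ p): β-rule — branch into ¬(¬q → (r → ¬q))  //  ¬p.
      branch 2.1 (add ¬(¬q → (r → ¬q))):
        ¬(¬q → (r → ¬q)): α-rule — add ¬q, ¬(r → ¬q).
        ¬(r → ¬q): α-rule — add r, ¬¬q.
        × closes — contains both q and ¬q.
      branch 2.2 (add ¬p):
        ○ open, literals {p=0}.
1 branch closed, 2 open.
Each open branch fixes some atoms; the unmentioned ones are free. Counting distinct full assignments: branch {q=0} (p, r) contributes 4 new; branch {p=0} (r, q) contributes 2 new. Total: 6.

6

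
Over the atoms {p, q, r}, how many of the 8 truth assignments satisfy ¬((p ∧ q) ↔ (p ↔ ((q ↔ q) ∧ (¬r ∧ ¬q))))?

6

Initial set: {¬((p ∧ q) ↔ (p ↔ ((q ↔ q) ∧ (¬r ∧ ¬q))))}.
¬((p ∧ q) ↔ (p ↔ ((q ↔ q) ∧ (¬r ∧ ¬q)))): β-rule — branch into (p ∧ q), ¬(p ↔ ((q ↔ q) ∧ (¬r ∧ ¬q)))  //  ¬(p ∧ q), (p ↔ ((q ↔ q) ∧ (¬r ∧ ¬q))).
  branch 1 (add (p ∧ q), ¬(p ↔ ((q ↔ q) ∧ (¬r ∧ ¬q)))):
    (p ∧ q): α-rule — add p, q.
    ¬(p ↔ ((q ↔ q) ∧ (¬r ∧ ¬q))): β-rule — branch into p, ¬((q ↔ q) ∧ (¬r ∧ ¬q))  //  ¬p, ((q ↔ q) ∧ (¬r ∧ ¬q)).
      branch 1.1 (add p, ¬((q ↔ q) ∧ (¬r ∧ ¬q))):
        ¬((q ↔ q) ∧ (¬r ∧ ¬q)): β-rule — branch into ¬(q ↔ q)  //  ¬(¬r ∧ ¬q).
          branch 1.1.1 (add ¬(q ↔ q)):
            ¬(q ↔ q): β-rule — branch into q, ¬q  //  ¬q, q.
              branch 1.1.1.1 (add q, ¬q):
                × closes — contains both q and ¬q.
              branch 1.1.1.2 (add ¬q, q):
                × closes — contains both q and ¬q.
          branch 1.1.2 (add ¬(¬r ∧ ¬q)):
            ¬(¬r ∧ ¬q): β-rule — branch into ¬¬r  //  ¬¬q.
              branch 1.1.2.1 (add ¬¬r):
                ○ open, literals {p=true, q=true, r=true}.
              branch 1.1.2.2 (add ¬¬q):
                ○ open, literals {p=true, q=true}.
      branch 1.2 (add ¬p, ((q ↔ q) ∧ (¬r ∧ ¬q))):
        × closes — contains both p and ¬p.
  branch 2 (add ¬(p ∧ q), (p ↔ ((q ↔ q) ∧ (¬r ∧ ¬q)))):
    ¬(p ∧ q): β-rule — branch into ¬p  //  ¬q.
      branch 2.1 (add ¬p):
        (p ↔ ((q ↔ q) ∧ (¬r ∧ ¬q))): β-rule — branch into p, ((q ↔ q) ∧ (¬r ∧ ¬q))  //  ¬p, ¬((q ↔ q) ∧ (¬r ∧ ¬q)).
          branch 2.1.1 (add p, ((q ↔ q) ∧ (¬r ∧ ¬q))):
            × closes — contains both p and ¬p.
          branch 2.1.2 (add ¬p, ¬((q ↔ q) ∧ (¬r ∧ ¬q))):
            ¬((q ↔ q) ∧ (¬r ∧ ¬q)): β-rule — branch into ¬(q ↔ q)  //  ¬(¬r ∧ ¬q).
              branch 2.1.2.1 (add ¬(q ↔ q)):
                ¬(q ↔ q): β-rule — branch into q, ¬q  //  ¬q, q.
                  branch 2.1.2.1.1 (add q, ¬q):
                    × closes — contains both q and ¬q.
                  branch 2.1.2.1.2 (add ¬q, q):
                    × closes — contains both q and ¬q.
              branch 2.1.2.2 (add ¬(¬r ∧ ¬q)):
                ¬(¬r ∧ ¬q): β-rule — branch into ¬¬r  //  ¬¬q.
                  branch 2.1.2.2.1 (add ¬¬r):
                    ○ open, literals {p=false, r=true}.
                  branch 2.1.2.2.2 (add ¬¬q):
                    ○ open, literals {p=false, q=true}.
      branch 2.2 (add ¬q):
        (p ↔ ((q ↔ q) ∧ (¬r ∧ ¬q))): β-rule — branch into p, ((q ↔ q) ∧ (¬r ∧ ¬q))  //  ¬p, ¬((q ↔ q) ∧ (¬r ∧ ¬q)).
          branch 2.2.1 (add p, ((q ↔ q) ∧ (¬r ∧ ¬q))):
            ((q ↔ q) ∧ (¬r ∧ ¬q)): α-rule — add (q ↔ q), (¬r ∧ ¬q).
            (¬r ∧ ¬q): α-rule — add ¬r, ¬q.
            (q ↔ q): β-rule — branch into q, q  //  ¬q, ¬q.
              branch 2.2.1.1 (add q, q):
                × closes — contains both q and ¬q.
              branch 2.2.1.2 (add ¬q, ¬q):
                ○ open, literals {p=true, q=false, r=false}.
          branch 2.2.2 (add ¬p, ¬((q ↔ q) ∧ (¬r ∧ ¬q))):
            ¬((q ↔ q) ∧ (¬r ∧ ¬q)): β-rule — branch into ¬(q ↔ q)  //  ¬(¬r ∧ ¬q).
              branch 2.2.2.1 (add ¬(q ↔ q)):
                ¬(q ↔ q): β-rule — branch into q, ¬q  //  ¬q, q.
                  branch 2.2.2.1.1 (add q, ¬q):
                    × closes — contains both q and ¬q.
                  branch 2.2.2.1.2 (add ¬q, q):
                    × closes — contains both q and ¬q.
              branch 2.2.2.2 (add ¬(¬r ∧ ¬q)):
                ¬(¬r ∧ ¬q): β-rule — branch into ¬¬r  //  ¬¬q.
                  branch 2.2.2.2.1 (add ¬¬r):
                    ○ open, literals {p=false, q=false, r=true}.
                  branch 2.2.2.2.2 (add ¬¬q):
                    × closes — contains both q and ¬q.
10 branches closed, 6 open.
Each open branch fixes some atoms; the unmentioned ones are free. Counting distinct full assignments: branch {p=true, q=true, r=true} (none free) contributes 1 new; branch {p=true, q=true} (r) contributes 1 new; branch {p=false, r=true} (q) contributes 2 new; branch {p=false, q=true} (r) contributes 1 new; branch {p=true, q=false, r=false} (none free) contributes 1 new; branch {p=false, q=false, r=true} (none free) contributes 0 new. Total: 6.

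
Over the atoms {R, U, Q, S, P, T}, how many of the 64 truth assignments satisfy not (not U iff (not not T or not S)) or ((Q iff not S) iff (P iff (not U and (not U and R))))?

48

Initial set: {(not (not U iff (not not T or not S)) or ((Q iff not S) iff (P iff (not U and (not U and R)))))}.
(not (not U iff (not not T or not S)) or ((Q iff not S) iff (P iff (not U and (not U and R))))): β-rule — branch into not (not U iff (not not T or not S))  //  ((Q iff not S) iff (P iff (not U and (not U and R)))).
  branch 1 (add not (not U iff (not not T or not S))):
    not (not U iff (not not T or not S)): β-rule — branch into not U, not (not not T or not S)  //  not not U, (not not T or not S).
      branch 1.1 (add not U, not (not not T or not S)):
        not (not not T or not S): α-rule — add not not not T, not not S.
        not not not T: drop double negation, giving not T.
        ○ open, literals {S=T, T=F, U=F}.
      branch 1.2 (add not not U, (not not T or not S)):
        (not not T or not S): β-rule — branch into not not T  //  not S.
          branch 1.2.1 (add not not T):
            not not T: drop double negation, giving T.
            ○ open, literals {T=T, U=T}.
          branch 1.2.2 (add not S):
            ○ open, literals {S=F, U=T}.
  branch 2 (add ((Q iff not S) iff (P iff (not U and (not U and R))))):
    ((Q iff not S) iff (P iff (not U and (not U and R)))): β-rule — branch into (Q iff not S), (P iff (not U and (not U and R)))  //  not (Q iff not S), not (P iff (not U and (not U and R))).
      branch 2.1 (add (Q iff not S), (P iff (not U and (not U and R)))):
        (Q iff not S): β-rule — branch into Q, not S  //  not Q, not not S.
          branch 2.1.1 (add Q, not S):
            (P iff (not U and (not U and R))): β-rule — branch into P, (not U and (not U and R))  //  not P, not (not U and (not U and R)).
              branch 2.1.1.1 (add P, (not U and (not U and R))):
                (not U and (not U and R)): α-rule — add not U, (not U and R).
                (not U and R): α-rule — add not U, R.
                ○ open, literals {P=T, Q=T, R=T, S=F, U=F}.
              branch 2.1.1.2 (add not P, not (not U and (not U and R))):
                not (not U and (not U and R)): β-rule — branch into not not U  //  not (not U and R).
                  branch 2.1.1.2.1 (add not not U):
                    ○ open, literals {P=F, Q=T, S=F, U=T}.
                  branch 2.1.1.2.2 (add not (not U and R)):
                    not (not U and R): β-rule — branch into not not U  //  not R.
                      branch 2.1.1.2.2.1 (add not not U):
                        ○ open, literals {P=F, Q=T, S=F, U=T}.
                      branch 2.1.1.2.2.2 (add not R):
                        ○ open, literals {P=F, Q=T, R=F, S=F}.
          branch 2.1.2 (add not Q, not not S):
            (P iff (not U and (not U and R))): β-rule — branch into P, (not U and (not U and R))  //  not P, not (not U and (not U and R)).
              branch 2.1.2.1 (add P, (not U and (not U and R))):
                (not U and (not U and R)): α-rule — add not U, (not U and R).
                (not U and R): α-rule — add not U, R.
                ○ open, literals {P=T, Q=F, R=T, S=T, U=F}.
              branch 2.1.2.2 (add not P, not (not U and (not U and R))):
                not (not U and (not U and R)): β-rule — branch into not not U  //  not (not U and R).
                  branch 2.1.2.2.1 (add not not U):
                    ○ open, literals {P=F, Q=F, S=T, U=T}.
                  branch 2.1.2.2.2 (add not (not U and R)):
                    not (not U and R): β-rule — branch into not not U  //  not R.
                      branch 2.1.2.2.2.1 (add not not U):
                        ○ open, literals {P=F, Q=F, S=T, U=T}.
                      branch 2.1.2.2.2.2 (add not R):
                        ○ open, literals {P=F, Q=F, R=F, S=T}.
      branch 2.2 (add not (Q iff not S), not (P iff (not U and (not U and R)))):
        not (Q iff not S): β-rule — branch into Q, not not S  //  not Q, not S.
          branch 2.2.1 (add Q, not not S):
            not (P iff (not U and (not U and R))): β-rule — branch into P, not (not U and (not U and R))  //  not P, (not U and (not U and R)).
              branch 2.2.1.1 (add P, not (not U and (not U and R))):
                not (not U and (not U and R)): β-rule — branch into not not U  //  not (not U and R).
                  branch 2.2.1.1.1 (add not not U):
                    ○ open, literals {P=T, Q=T, S=T, U=T}.
                  branch 2.2.1.1.2 (add not (not U and R)):
                    not (not U and R): β-rule — branch into not not U  //  not R.
                      branch 2.2.1.1.2.1 (add not not U):
                        ○ open, literals {P=T, Q=T, S=T, U=T}.
                      branch 2.2.1.1.2.2 (add not R):
                        ○ open, literals {P=T, Q=T, R=F, S=T}.
              branch 2.2.1.2 (add not P, (not U and (not U and R))):
                (not U and (not U and R)): α-rule — add not U, (not U and R).
                (not U and R): α-rule — add not U, R.
                ○ open, literals {P=F, Q=T, R=T, S=T, U=F}.
          branch 2.2.2 (add not Q, not S):
            not (P iff (not U and (not U and R))): β-rule — branch into P, not (not U and (not U and R))  //  not P, (not U and (not U and R)).
              branch 2.2.2.1 (add P, not (not U and (not U and R))):
                not (not U and (not U and R)): β-rule — branch into not not U  //  not (not U and R).
                  branch 2.2.2.1.1 (add not not U):
                    ○ open, literals {P=T, Q=F, S=F, U=T}.
                  branch 2.2.2.1.2 (add not (not U and R)):
                    not (not U and R): β-rule — branch into not not U  //  not R.
                      branch 2.2.2.1.2.1 (add not not U):
                        ○ open, literals {P=T, Q=F, S=F, U=T}.
                      branch 2.2.2.1.2.2 (add not R):
                        ○ open, literals {P=T, Q=F, R=F, S=F}.
              branch 2.2.2.2 (add not P, (not U and (not U and R))):
                (not U and (not U and R)): α-rule — add not U, (not U and R).
                (not U and R): α-rule — add not U, R.
                ○ open, literals {P=F, Q=F, R=T, S=F, U=F}.
0 branches closed, 19 open.
Each open branch fixes some atoms; the unmentioned ones are free. Counting distinct full assignments: branch {S=T, T=F, U=F} (R, Q, P) contributes 8 new; branch {T=T, U=T} (R, Q, S, P) contributes 16 new; branch {S=F, U=T} (R, Q, P, T) contributes 8 new; branch {P=T, Q=T, R=T, S=F, U=F} (T) contributes 2 new; branch {P=F, Q=T, S=F, U=T} (R, T) contributes 0 new; branch {P=F, Q=T, S=F, U=T} (R, T) contributes 0 new; branch {P=F, Q=T, R=F, S=F} (U, T) contributes 2 new; branch {P=T, Q=F, R=T, S=T, U=F} (T) contributes 1 new; branch {P=F, Q=F, S=T, U=T} (R, T) contributes 2 new; branch {P=F, Q=F, S=T, U=T} (R, T) contributes 0 new; branch {P=F, Q=F, R=F, S=T} (U, T) contributes 1 new; branch {P=T, Q=T, S=T, U=T} (R, T) contributes 2 new; branch {P=T, Q=T, S=T, U=T} (R, T) contributes 0 new; branch {P=T, Q=T, R=F, S=T} (U, T) contributes 1 new; branch {P=F, Q=T, R=T, S=T, U=F} (T) contributes 1 new; branch {P=T, Q=F, S=F, U=T} (R, T) contributes 0 new; branch {P=T, Q=F, S=F, U=T} (R, T) contributes 0 new; branch {P=T, Q=F, R=F, S=F} (U, T) contributes 2 new; branch {P=F, Q=F, R=T, S=F, U=F} (T) contributes 2 new. Total: 48.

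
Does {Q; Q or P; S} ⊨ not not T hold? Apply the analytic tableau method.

Initial set: {Q; (Q or P); S; not not not T}.
not not not T: drop double negation, giving not T.
(Q or P): β-rule — branch into Q  //  P.
  branch 1 (add Q):
    ○ open, literals {Q=1, S=1, T=0}.
  branch 2 (add P):
    ○ open, literals {P=1, Q=1, S=1, T=0}.
0 branches closed, 2 open.
An open branch gives a countermodel: Q=1, S=1, T=0 (unmentioned atoms arbitrary); the premises hold there but the conclusion fails.

No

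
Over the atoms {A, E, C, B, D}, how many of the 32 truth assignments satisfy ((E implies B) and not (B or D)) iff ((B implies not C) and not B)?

Initial set: {T (((E implies B) and not (B or D)) iff ((B implies not C) and not B))}.
T (((E implies B) and not (B or D)) iff ((B implies not C) and not B)): β-rule — branch into T ((E implies B) and not (B or D)), T ((B implies not C) and not B)  //  F ((E implies B) and not (B or D)), F ((B implies not C) and not B).
  branch 1 (add T ((E implies B) and not (B or D)), T ((B implies not C) and not B)):
    T ((E implies B) and not (B or D)): α-rule — add T (E implies B), T not (B or D).
    T ((B implies not C) and not B): α-rule — add T (B implies not C), T not B.
    T not (B or D): α-rule — add F B, F D.
    T (E implies B): β-rule — branch into F E  //  T B.
      branch 1.1 (add F E):
        T (B implies not C): β-rule — branch into F B  //  T not C.
          branch 1.1.1 (add F B):
            ○ open, literals {B=false, D=false, E=false}.
          branch 1.1.2 (add T not C):
            ○ open, literals {B=false, C=false, D=false, E=false}.
      branch 1.2 (add T B):
        × closes — contains both B and not B.
  branch 2 (add F ((E implies B) and not (B or D)), F ((B implies not C) and not B)):
    F ((E implies B) and not (B or D)): β-rule — branch into F (E implies B)  //  F not (B or D).
      branch 2.1 (add F (E implies B)):
        F (E implies B): α-rule — add T E, F B.
        F ((B implies not C) and not B): β-rule — branch into F (B implies not C)  //  F not B.
          branch 2.1.1 (add F (B implies not C)):
            F (B implies not C): α-rule — add T B, F not C.
            × closes — contains both B and not B.
          branch 2.1.2 (add F not B):
            × closes — contains both B and not B.
      branch 2.2 (add F not (B or D)):
        F ((B implies not C) and not B): β-rule — branch into F (B implies not C)  //  F not B.
          branch 2.2.1 (add F (B implies not C)):
            F (B implies not C): α-rule — add T B, F not C.
            F not (B or D): β-rule — branch into T B  //  T D.
              branch 2.2.1.1 (add T B):
                ○ open, literals {B=true, C=true}.
              branch 2.2.1.2 (add T D):
                ○ open, literals {B=true, C=true, D=true}.
          branch 2.2.2 (add F not B):
            F not (B or D): β-rule — branch into T B  //  T D.
              branch 2.2.2.1 (add T B):
                ○ open, literals {B=true}.
              branch 2.2.2.2 (add T D):
                ○ open, literals {B=true, D=true}.
3 branches closed, 6 open.
Each open branch fixes some atoms; the unmentioned ones are free. Counting distinct full assignments: branch {B=false, D=false, E=false} (A, C) contributes 4 new; branch {B=false, C=false, D=false, E=false} (A) contributes 0 new; branch {B=true, C=true} (A, E, D) contributes 8 new; branch {B=true, C=true, D=true} (A, E) contributes 0 new; branch {B=true} (A, E, C, D) contributes 8 new; branch {B=true, D=true} (A, E, C) contributes 0 new. Total: 20.

20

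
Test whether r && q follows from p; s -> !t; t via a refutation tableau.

Initial set: {p; (s -> !t); t; !(r && q)}.
(s -> !t): β-rule — branch into !s  //  !t.
  branch 1 (add !s):
    !(r && q): β-rule — branch into !r  //  !q.
      branch 1.1 (add !r):
        ○ open, literals {p=true, r=false, s=false, t=true}.
      branch 1.2 (add !q):
        ○ open, literals {p=true, q=false, s=false, t=true}.
  branch 2 (add !t):
    × closes — contains both t and !t.
1 branch closed, 2 open.
An open branch gives a countermodel: p=true, r=false, s=false, t=true (unmentioned atoms arbitrary); the premises hold there but the conclusion fails.

No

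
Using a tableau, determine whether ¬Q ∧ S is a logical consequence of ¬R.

No

Initial set: {¬R; ¬(¬Q ∧ S)}.
¬(¬Q ∧ S): β-rule — branch into ¬¬Q  //  ¬S.
  branch 1 (add ¬¬Q):
    ○ open, literals {Q=true, R=false}.
  branch 2 (add ¬S):
    ○ open, literals {R=false, S=false}.
0 branches closed, 2 open.
An open branch gives a countermodel: Q=true, R=false (unmentioned atoms arbitrary); the premises hold there but the conclusion fails.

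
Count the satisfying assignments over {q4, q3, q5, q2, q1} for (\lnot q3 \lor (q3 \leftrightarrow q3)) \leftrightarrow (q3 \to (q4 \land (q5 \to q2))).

22

Initial set: {((\lnot q3 \lor (q3 \leftrightarrow q3)) \leftrightarrow (q3 \to (q4 \land (q5 \to q2))))}.
((\lnot q3 \lor (q3 \leftrightarrow q3)) \leftrightarrow (q3 \to (q4 \land (q5 \to q2)))): β-rule — branch into (\lnot q3 \lor (q3 \leftrightarrow q3)), (q3 \to (q4 \land (q5 \to q2)))  //  \lnot (\lnot q3 \lor (q3 \leftrightarrow q3)), \lnot (q3 \to (q4 \land (q5 \to q2))).
  branch 1 (add (\lnot q3 \lor (q3 \leftrightarrow q3)), (q3 \to (q4 \land (q5 \to q2)))):
    (\lnot q3 \lor (q3 \leftrightarrow q3)): β-rule — branch into \lnot q3  //  (q3 \leftrightarrow q3).
      branch 1.1 (add \lnot q3):
        (q3 \to (q4 \land (q5 \to q2))): β-rule — branch into \lnot q3  //  (q4 \land (q5 \to q2)).
          branch 1.1.1 (add \lnot q3):
            ○ open, literals {q3=0}.
          branch 1.1.2 (add (q4 \land (q5 \to q2))):
            (q4 \land (q5 \to q2)): α-rule — add q4, (q5 \to q2).
            (q5 \to q2): β-rule — branch into \lnot q5  //  q2.
              branch 1.1.2.1 (add \lnot q5):
                ○ open, literals {q3=0, q4=1, q5=0}.
              branch 1.1.2.2 (add q2):
                ○ open, literals {q2=1, q3=0, q4=1}.
      branch 1.2 (add (q3 \leftrightarrow q3)):
        (q3 \to (q4 \land (q5 \to q2))): β-rule — branch into \lnot q3  //  (q4 \land (q5 \to q2)).
          branch 1.2.1 (add \lnot q3):
            (q3 \leftrightarrow q3): β-rule — branch into q3, q3  //  \lnot q3, \lnot q3.
              branch 1.2.1.1 (add q3, q3):
                × closes — contains both q3 and \lnot q3.
              branch 1.2.1.2 (add \lnot q3, \lnot q3):
                ○ open, literals {q3=0}.
          branch 1.2.2 (add (q4 \land (q5 \to q2))):
            (q4 \land (q5 \to q2)): α-rule — add q4, (q5 \to q2).
            (q3 \leftrightarrow q3): β-rule — branch into q3, q3  //  \lnot q3, \lnot q3.
              branch 1.2.2.1 (add q3, q3):
                (q5 \to q2): β-rule — branch into \lnot q5  //  q2.
                  branch 1.2.2.1.1 (add \lnot q5):
                    ○ open, literals {q3=1, q4=1, q5=0}.
                  branch 1.2.2.1.2 (add q2):
                    ○ open, literals {q2=1, q3=1, q4=1}.
              branch 1.2.2.2 (add \lnot q3, \lnot q3):
                (q5 \to q2): β-rule — branch into \lnot q5  //  q2.
                  branch 1.2.2.2.1 (add \lnot q5):
                    ○ open, literals {q3=0, q4=1, q5=0}.
                  branch 1.2.2.2.2 (add q2):
                    ○ open, literals {q2=1, q3=0, q4=1}.
  branch 2 (add \lnot (\lnot q3 \lor (q3 \leftrightarrow q3)), \lnot (q3 \to (q4 \land (q5 \to q2)))):
    \lnot (\lnot q3 \lor (q3 \leftrightarrow q3)): α-rule — add \lnot \lnot q3, \lnot (q3 \leftrightarrow q3).
    \lnot (q3 \to (q4 \land (q5 \to q2))): α-rule — add q3, \lnot (q4 \land (q5 \to q2)).
    \lnot (q3 \leftrightarrow q3): β-rule — branch into q3, \lnot q3  //  \lnot q3, q3.
      branch 2.1 (add q3, \lnot q3):
        × closes — contains both q3 and \lnot q3.
      branch 2.2 (add \lnot q3, q3):
        × closes — contains both q3 and \lnot q3.
3 branches closed, 8 open.
Each open branch fixes some atoms; the unmentioned ones are free. Counting distinct full assignments: branch {q3=0} (q4, q5, q2, q1) contributes 16 new; branch {q3=0, q4=1, q5=0} (q2, q1) contributes 0 new; branch {q2=1, q3=0, q4=1} (q5, q1) contributes 0 new; branch {q3=0} (q4, q5, q2, q1) contributes 0 new; branch {q3=1, q4=1, q5=0} (q2, q1) contributes 4 new; branch {q2=1, q3=1, q4=1} (q5, q1) contributes 2 new; branch {q3=0, q4=1, q5=0} (q2, q1) contributes 0 new; branch {q2=1, q3=0, q4=1} (q5, q1) contributes 0 new. Total: 22.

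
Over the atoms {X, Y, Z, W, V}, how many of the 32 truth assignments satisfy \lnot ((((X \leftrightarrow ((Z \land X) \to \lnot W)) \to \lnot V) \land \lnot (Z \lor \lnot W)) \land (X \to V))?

Initial set: {T \lnot ((((X \leftrightarrow ((Z \land X) \to \lnot W)) \to \lnot V) \land \lnot (Z \lor \lnot W)) \land (X \to V))}.
T \lnot ((((X \leftrightarrow ((Z \land X) \to \lnot W)) \to \lnot V) \land \lnot (Z \lor \lnot W)) \land (X \to V)): β-rule — branch into F (((X \leftrightarrow ((Z \land X) \to \lnot W)) \to \lnot V) \land \lnot (Z \lor \lnot W))  //  F (X \to V).
  branch 1 (add F (((X \leftrightarrow ((Z \land X) \to \lnot W)) \to \lnot V) \land \lnot (Z \lor \lnot W))):
    F (((X \leftrightarrow ((Z \land X) \to \lnot W)) \to \lnot V) \land \lnot (Z \lor \lnot W)): β-rule — branch into F ((X \leftrightarrow ((Z \land X) \to \lnot W)) \to \lnot V)  //  F \lnot (Z \lor \lnot W).
      branch 1.1 (add F ((X \leftrightarrow ((Z \land X) \to \lnot W)) \to \lnot V)):
        F ((X \leftrightarrow ((Z \land X) \to \lnot W)) \to \lnot V): α-rule — add T (X \leftrightarrow ((Z \land X) \to \lnot W)), F \lnot V.
        T (X \leftrightarrow ((Z \land X) \to \lnot W)): β-rule — branch into T X, T ((Z \land X) \to \lnot W)  //  F X, F ((Z \land X) \to \lnot W).
          branch 1.1.1 (add T X, T ((Z \land X) \to \lnot W)):
            T ((Z \land X) \to \lnot W): β-rule — branch into F (Z \land X)  //  T \lnot W.
              branch 1.1.1.1 (add F (Z \land X)):
                F (Z \land X): β-rule — branch into F Z  //  F X.
                  branch 1.1.1.1.1 (add F Z):
                    ○ open, literals {V=T, X=T, Z=F}.
                  branch 1.1.1.1.2 (add F X):
                    × closes — contains both X and \lnot X.
              branch 1.1.1.2 (add T \lnot W):
                ○ open, literals {V=T, W=F, X=T}.
          branch 1.1.2 (add F X, F ((Z \land X) \to \lnot W)):
            F ((Z \land X) \to \lnot W): α-rule — add T (Z \land X), F \lnot W.
            T (Z \land X): α-rule — add T Z, T X.
            × closes — contains both X and \lnot X.
      branch 1.2 (add F \lnot (Z \lor \lnot W)):
        F \lnot (Z \lor \lnot W): β-rule — branch into T Z  //  T \lnot W.
          branch 1.2.1 (add T Z):
            ○ open, literals {Z=T}.
          branch 1.2.2 (add T \lnot W):
            ○ open, literals {W=F}.
  branch 2 (add F (X \to V)):
    F (X \to V): α-rule — add T X, F V.
    ○ open, literals {V=F, X=T}.
2 branches closed, 5 open.
Each open branch fixes some atoms; the unmentioned ones are free. Counting distinct full assignments: branch {V=T, X=T, Z=F} (Y, W) contributes 4 new; branch {V=T, W=F, X=T} (Y, Z) contributes 2 new; branch {Z=T} (X, Y, W, V) contributes 14 new; branch {W=F} (X, Y, Z, V) contributes 6 new; branch {V=F, X=T} (Y, Z, W) contributes 2 new. Total: 28.

28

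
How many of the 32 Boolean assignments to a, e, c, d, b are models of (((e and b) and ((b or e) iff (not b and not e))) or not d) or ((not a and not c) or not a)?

24

Initial set: {T ((((e and b) and ((b or e) iff (not b and not e))) or not d) or ((not a and not c) or not a))}.
T ((((e and b) and ((b or e) iff (not b and not e))) or not d) or ((not a and not c) or not a)): β-rule — branch into T (((e and b) and ((b or e) iff (not b and not e))) or not d)  //  T ((not a and not c) or not a).
  branch 1 (add T (((e and b) and ((b or e) iff (not b and not e))) or not d)):
    T (((e and b) and ((b or e) iff (not b and not e))) or not d): β-rule — branch into T ((e and b) and ((b or e) iff (not b and not e)))  //  T not d.
      branch 1.1 (add T ((e and b) and ((b or e) iff (not b and not e)))):
        T ((e and b) and ((b or e) iff (not b and not e))): α-rule — add T (e and b), T ((b or e) iff (not b and not e)).
        T (e and b): α-rule — add T e, T b.
        T ((b or e) iff (not b and not e)): β-rule — branch into T (b or e), T (not b and not e)  //  F (b or e), F (not b and not e).
          branch 1.1.1 (add T (b or e), T (not b and not e)):
            T (not b and not e): α-rule — add T not b, T not e.
            × closes — contains both b and not b.
          branch 1.1.2 (add F (b or e), F (not b and not e)):
            F (b or e): α-rule — add F b, F e.
            × closes — contains both b and not b.
      branch 1.2 (add T not d):
        ○ open, literals {d=false}.
  branch 2 (add T ((not a and not c) or not a)):
    T ((not a and not c) or not a): β-rule — branch into T (not a and not c)  //  T not a.
      branch 2.1 (add T (not a and not c)):
        T (not a and not c): α-rule — add T not a, T not c.
        ○ open, literals {a=false, c=false}.
      branch 2.2 (add T not a):
        ○ open, literals {a=false}.
2 branches closed, 3 open.
Each open branch fixes some atoms; the unmentioned ones are free. Counting distinct full assignments: branch {d=false} (a, e, c, b) contributes 16 new; branch {a=false, c=false} (e, d, b) contributes 4 new; branch {a=false} (e, c, d, b) contributes 4 new. Total: 24.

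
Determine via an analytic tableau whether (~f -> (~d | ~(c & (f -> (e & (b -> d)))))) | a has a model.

Initial set: {((~f -> (~d | ~(c & (f -> (e & (b -> d)))))) | a)}.
((~f -> (~d | ~(c & (f -> (e & (b -> d)))))) | a): β-rule — branch into (~f -> (~d | ~(c & (f -> (e & (b -> d))))))  //  a.
  branch 1 (add (~f -> (~d | ~(c & (f -> (e & (b -> d))))))):
    (~f -> (~d | ~(c & (f -> (e & (b -> d)))))): β-rule — branch into ~~f  //  (~d | ~(c & (f -> (e & (b -> d))))).
      branch 1.1 (add ~~f):
        ○ open, literals {f=true}.
      branch 1.2 (add (~d | ~(c & (f -> (e & (b -> d)))))):
        (~d | ~(c & (f -> (e & (b -> d))))): β-rule — branch into ~d  //  ~(c & (f -> (e & (b -> d)))).
          branch 1.2.1 (add ~d):
            ○ open, literals {d=false}.
          branch 1.2.2 (add ~(c & (f -> (e & (b -> d))))):
            ~(c & (f -> (e & (b -> d)))): β-rule — branch into ~c  //  ~(f -> (e & (b -> d))).
              branch 1.2.2.1 (add ~c):
                ○ open, literals {c=false}.
              branch 1.2.2.2 (add ~(f -> (e & (b -> d)))):
                ~(f -> (e & (b -> d))): α-rule — add f, ~(e & (b -> d)).
                ~(e & (b -> d)): β-rule — branch into ~e  //  ~(b -> d).
                  branch 1.2.2.2.1 (add ~e):
                    ○ open, literals {e=false, f=true}.
                  branch 1.2.2.2.2 (add ~(b -> d)):
                    ~(b -> d): α-rule — add b, ~d.
                    ○ open, literals {b=true, d=false, f=true}.
  branch 2 (add a):
    ○ open, literals {a=true}.
0 branches closed, 6 open.
An open branch gives a satisfying assignment: f=true.

Satisfiable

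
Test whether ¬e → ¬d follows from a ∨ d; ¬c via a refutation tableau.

Initial set: {(a ∨ d); ¬c; ¬(¬e → ¬d)}.
¬(¬e → ¬d): α-rule — add ¬e, ¬¬d.
(a ∨ d): β-rule — branch into a  //  d.
  branch 1 (add a):
    ○ open, literals {a=true, c=false, d=true, e=false}.
  branch 2 (add d):
    ○ open, literals {c=false, d=true, e=false}.
0 branches closed, 2 open.
An open branch gives a countermodel: a=true, c=false, d=true, e=false (unmentioned atoms arbitrary); the premises hold there but the conclusion fails.

No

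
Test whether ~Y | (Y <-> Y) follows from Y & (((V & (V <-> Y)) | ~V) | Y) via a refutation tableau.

Initial set: {(Y & (((V & (V <-> Y)) | ~V) | Y)); ~(~Y | (Y <-> Y))}.
(Y & (((V & (V <-> Y)) | ~V) | Y)): α-rule — add Y, (((V & (V <-> Y)) | ~V) | Y).
~(~Y | (Y <-> Y)): α-rule — add ~~Y, ~(Y <-> Y).
(((V & (V <-> Y)) | ~V) | Y): β-rule — branch into ((V & (V <-> Y)) | ~V)  //  Y.
  branch 1 (add ((V & (V <-> Y)) | ~V)):
    ~(Y <-> Y): β-rule — branch into Y, ~Y  //  ~Y, Y.
      branch 1.1 (add Y, ~Y):
        × closes — contains both Y and ~Y.
      branch 1.2 (add ~Y, Y):
        × closes — contains both Y and ~Y.
  branch 2 (add Y):
    ~(Y <-> Y): β-rule — branch into Y, ~Y  //  ~Y, Y.
      branch 2.1 (add Y, ~Y):
        × closes — contains both Y and ~Y.
      branch 2.2 (add ~Y, Y):
        × closes — contains both Y and ~Y.
All 4 branches close.
Every branch closed, so the premises entail the conclusion.

Yes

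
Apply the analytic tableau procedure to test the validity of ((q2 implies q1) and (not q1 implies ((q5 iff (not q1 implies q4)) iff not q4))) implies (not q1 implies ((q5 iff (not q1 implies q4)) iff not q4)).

Assume the negation and expand:
Initial set: {not (((q2 implies q1) and (not q1 implies ((q5 iff (not q1 implies q4)) iff not q4))) implies (not q1 implies ((q5 iff (not q1 implies q4)) iff not q4)))}.
not (((q2 implies q1) and (not q1 implies ((q5 iff (not q1 implies q4)) iff not q4))) implies (not q1 implies ((q5 iff (not q1 implies q4)) iff not q4))): α-rule — add ((q2 implies q1) and (not q1 implies ((q5 iff (not q1 implies q4)) iff not q4))), not (not q1 implies ((q5 iff (not q1 implies q4)) iff not q4)).
((q2 implies q1) and (not q1 implies ((q5 iff (not q1 implies q4)) iff not q4))): α-rule — add (q2 implies q1), (not q1 implies ((q5 iff (not q1 implies q4)) iff not q4)).
not (not q1 implies ((q5 iff (not q1 implies q4)) iff not q4)): α-rule — add not q1, not ((q5 iff (not q1 implies q4)) iff not q4).
(q2 implies q1): β-rule — branch into not q2  //  q1.
  branch 1 (add not q2):
    (not q1 implies ((q5 iff (not q1 implies q4)) iff not q4)): β-rule — branch into not not q1  //  ((q5 iff (not q1 implies q4)) iff not q4).
      branch 1.1 (add not not q1):
        × closes — contains both q1 and not q1.
      branch 1.2 (add ((q5 iff (not q1 implies q4)) iff not q4)):
        not ((q5 iff (not q1 implies q4)) iff not q4): β-rule — branch into (q5 iff (not q1 implies q4)), not not q4  //  not (q5 iff (not q1 implies q4)), not q4.
          branch 1.2.1 (add (q5 iff (not q1 implies q4)), not not q4):
            ((q5 iff (not q1 implies q4)) iff not q4): β-rule — branch into (q5 iff (not q1 implies q4)), not q4  //  not (q5 iff (not q1 implies q4)), not not q4.
              branch 1.2.1.1 (add (q5 iff (not q1 implies q4)), not q4):
                × closes — contains both q4 and not q4.
              branch 1.2.1.2 (add not (q5 iff (not q1 implies q4)), not not q4):
                (q5 iff (not q1 implies q4)): β-rule — branch into q5, (not q1 implies q4)  //  not q5, not (not q1 implies q4).
                  branch 1.2.1.2.1 (add q5, (not q1 implies q4)):
                    not (q5 iff (not q1 implies q4)): β-rule — branch into q5, not (not q1 implies q4)  //  not q5, (not q1 implies q4).
                      branch 1.2.1.2.1.1 (add q5, not (not q1 implies q4)):
                        not (not q1 implies q4): α-rule — add not q1, not q4.
                        × closes — contains both q4 and not q4.
                      branch 1.2.1.2.1.2 (add not q5, (not q1 implies q4)):
                        × closes — contains both q5 and not q5.
                  branch 1.2.1.2.2 (add not q5, not (not q1 implies q4)):
                    not (not q1 implies q4): α-rule — add not q1, not q4.
                    × closes — contains both q4 and not q4.
          branch 1.2.2 (add not (q5 iff (not q1 implies q4)), not q4):
            ((q5 iff (not q1 implies q4)) iff not q4): β-rule — branch into (q5 iff (not q1 implies q4)), not q4  //  not (q5 iff (not q1 implies q4)), not not q4.
              branch 1.2.2.1 (add (q5 iff (not q1 implies q4)), not q4):
                not (q5 iff (not q1 implies q4)): β-rule — branch into q5, not (not q1 implies q4)  //  not q5, (not q1 implies q4).
                  branch 1.2.2.1.1 (add q5, not (not q1 implies q4)):
                    not (not q1 implies q4): α-rule — add not q1, not q4.
                    (q5 iff (not q1 implies q4)): β-rule — branch into q5, (not q1 implies q4)  //  not q5, not (not q1 implies q4).
                      branch 1.2.2.1.1.1 (add q5, (not q1 implies q4)):
                        (not q1 implies q4): β-rule — branch into not not q1  //  q4.
                          branch 1.2.2.1.1.1.1 (add not not q1):
                            × closes — contains both q1 and not q1.
                          branch 1.2.2.1.1.1.2 (add q4):
                            × closes — contains both q4 and not q4.
                      branch 1.2.2.1.1.2 (add not q5, not (not q1 implies q4)):
                        × closes — contains both q5 and not q5.
                  branch 1.2.2.1.2 (add not q5, (not q1 implies q4)):
                    (q5 iff (not q1 implies q4)): β-rule — branch into q5, (not q1 implies q4)  //  not q5, not (not q1 implies q4).
                      branch 1.2.2.1.2.1 (add q5, (not q1 implies q4)):
                        × closes — contains both q5 and not q5.
                      branch 1.2.2.1.2.2 (add not q5, not (not q1 implies q4)):
                        not (not q1 implies q4): α-rule — add not q1, not q4.
                        (not q1 implies q4): β-rule — branch into not not q1  //  q4.
                          branch 1.2.2.1.2.2.1 (add not not q1):
                            × closes — contains both q1 and not q1.
                          branch 1.2.2.1.2.2.2 (add q4):
                            × closes — contains both q4 and not q4.
              branch 1.2.2.2 (add not (q5 iff (not q1 implies q4)), not not q4):
                × closes — contains both q4 and not q4.
  branch 2 (add q1):
    × closes — contains both q1 and not q1.
All 13 branches close.
Every branch closed, so the negation is unsatisfiable and the formula is valid.

Valid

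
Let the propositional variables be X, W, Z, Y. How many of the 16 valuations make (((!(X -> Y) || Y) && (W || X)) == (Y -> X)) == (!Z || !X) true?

Initial set: {((((!(X -> Y) || Y) && (W || X)) == (Y -> X)) == (!Z || !X))}.
((((!(X -> Y) || Y) && (W || X)) == (Y -> X)) == (!Z || !X)): β-rule — branch into (((!(X -> Y) || Y) && (W || X)) == (Y -> X)), (!Z || !X)  //  !(((!(X -> Y) || Y) && (W || X)) == (Y -> X)), !(!Z || !X).
  branch 1 (add (((!(X -> Y) || Y) && (W || X)) == (Y -> X)), (!Z || !X)):
    (((!(X -> Y) || Y) && (W || X)) == (Y -> X)): β-rule — branch into ((!(X -> Y) || Y) && (W || X)), (Y -> X)  //  !((!(X -> Y) || Y) && (W || X)), !(Y -> X).
      branch 1.1 (add ((!(X -> Y) || Y) && (W || X)), (Y -> X)):
        ((!(X -> Y) || Y) && (W || X)): α-rule — add (!(X -> Y) || Y), (W || X).
        (!Z || !X): β-rule — branch into !Z  //  !X.
          branch 1.1.1 (add !Z):
            (Y -> X): β-rule — branch into !Y  //  X.
              branch 1.1.1.1 (add !Y):
                (!(X -> Y) || Y): β-rule — branch into !(X -> Y)  //  Y.
                  branch 1.1.1.1.1 (add !(X -> Y)):
                    !(X -> Y): α-rule — add X, !Y.
                    (W || X): β-rule — branch into W  //  X.
                      branch 1.1.1.1.1.1 (add W):
                        ○ open, literals {W=1, X=1, Y=0, Z=0}.
                      branch 1.1.1.1.1.2 (add X):
                        ○ open, literals {X=1, Y=0, Z=0}.
                  branch 1.1.1.1.2 (add Y):
                    × closes — contains both Y and !Y.
              branch 1.1.1.2 (add X):
                (!(X -> Y) || Y): β-rule — branch into !(X -> Y)  //  Y.
                  branch 1.1.1.2.1 (add !(X -> Y)):
                    !(X -> Y): α-rule — add X, !Y.
                    (W || X): β-rule — branch into W  //  X.
                      branch 1.1.1.2.1.1 (add W):
                        ○ open, literals {W=1, X=1, Y=0, Z=0}.
                      branch 1.1.1.2.1.2 (add X):
                        ○ open, literals {X=1, Y=0, Z=0}.
                  branch 1.1.1.2.2 (add Y):
                    (W || X): β-rule — branch into W  //  X.
                      branch 1.1.1.2.2.1 (add W):
                        ○ open, literals {W=1, X=1, Y=1, Z=0}.
                      branch 1.1.1.2.2.2 (add X):
                        ○ open, literals {X=1, Y=1, Z=0}.
          branch 1.1.2 (add !X):
            (Y -> X): β-rule — branch into !Y  //  X.
              branch 1.1.2.1 (add !Y):
                (!(X -> Y) || Y): β-rule — branch into !(X -> Y)  //  Y.
                  branch 1.1.2.1.1 (add !(X -> Y)):
                    !(X -> Y): α-rule — add X, !Y.
                    × closes — contains both X and !X.
                  branch 1.1.2.1.2 (add Y):
                    × closes — contains both Y and !Y.
              branch 1.1.2.2 (add X):
                × closes — contains both X and !X.
      branch 1.2 (add !((!(X -> Y) || Y) && (W || X)), !(Y -> X)):
        !(Y -> X): α-rule — add Y, !X.
        (!Z || !X): β-rule — branch into !Z  //  !X.
          branch 1.2.1 (add !Z):
            !((!(X -> Y) || Y) && (W || X)): β-rule — branch into !(!(X -> Y) || Y)  //  !(W || X).
              branch 1.2.1.1 (add !(!(X -> Y) || Y)):
                !(!(X -> Y) || Y): α-rule — add !!(X -> Y), !Y.
                × closes — contains both Y and !Y.
              branch 1.2.1.2 (add !(W || X)):
                !(W || X): α-rule — add !W, !X.
                ○ open, literals {W=0, X=0, Y=1, Z=0}.
          branch 1.2.2 (add !X):
            !((!(X -> Y) || Y) && (W || X)): β-rule — branch into !(!(X -> Y) || Y)  //  !(W || X).
              branch 1.2.2.1 (add !(!(X -> Y) || Y)):
                !(!(X -> Y) || Y): α-rule — add !!(X -> Y), !Y.
                × closes — contains both Y and !Y.
              branch 1.2.2.2 (add !(W || X)):
                !(W || X): α-rule — add !W, !X.
                ○ open, literals {W=0, X=0, Y=1}.
  branch 2 (add !(((!(X -> Y) || Y) && (W || X)) == (Y -> X)), !(!Z || !X)):
    !(!Z || !X): α-rule — add !!Z, !!X.
    !(((!(X -> Y) || Y) && (W || X)) == (Y -> X)): β-rule — branch into ((!(X -> Y) || Y) && (W || X)), !(Y -> X)  //  !((!(X -> Y) || Y) && (W || X)), (Y -> X).
      branch 2.1 (add ((!(X -> Y) || Y) && (W || X)), !(Y -> X)):
        ((!(X -> Y) || Y) && (W || X)): α-rule — add (!(X -> Y) || Y), (W || X).
        !(Y -> X): α-rule — add Y, !X.
        × closes — contains both X and !X.
      branch 2.2 (add !((!(X -> Y) || Y) && (W || X)), (Y -> X)):
        !((!(X -> Y) || Y) && (W || X)): β-rule — branch into !(!(X -> Y) || Y)  //  !(W || X).
          branch 2.2.1 (add !(!(X -> Y) || Y)):
            !(!(X -> Y) || Y): α-rule — add !!(X -> Y), !Y.
            (Y -> X): β-rule — branch into !Y  //  X.
              branch 2.2.1.1 (add !Y):
                !!(X -> Y): β-rule — branch into !X  //  Y.
                  branch 2.2.1.1.1 (add !X):
                    × closes — contains both X and !X.
                  branch 2.2.1.1.2 (add Y):
                    × closes — contains both Y and !Y.
              branch 2.2.1.2 (add X):
                !!(X -> Y): β-rule — branch into !X  //  Y.
                  branch 2.2.1.2.1 (add !X):
                    × closes — contains both X and !X.
                  branch 2.2.1.2.2 (add Y):
                    × closes — contains both Y and !Y.
          branch 2.2.2 (add !(W || X)):
            !(W || X): α-rule — add !W, !X.
            × closes — contains both X and !X.
12 branches closed, 8 open.
Each open branch fixes some atoms; the unmentioned ones are free. Counting distinct full assignments: branch {W=1, X=1, Y=0, Z=0} (none free) contributes 1 new; branch {X=1, Y=0, Z=0} (W) contributes 1 new; branch {W=1, X=1, Y=0, Z=0} (none free) contributes 0 new; branch {X=1, Y=0, Z=0} (W) contributes 0 new; branch {W=1, X=1, Y=1, Z=0} (none free) contributes 1 new; branch {X=1, Y=1, Z=0} (W) contributes 1 new; branch {W=0, X=0, Y=1, Z=0} (none free) contributes 1 new; branch {W=0, X=0, Y=1} (Z) contributes 1 new. Total: 6.

6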